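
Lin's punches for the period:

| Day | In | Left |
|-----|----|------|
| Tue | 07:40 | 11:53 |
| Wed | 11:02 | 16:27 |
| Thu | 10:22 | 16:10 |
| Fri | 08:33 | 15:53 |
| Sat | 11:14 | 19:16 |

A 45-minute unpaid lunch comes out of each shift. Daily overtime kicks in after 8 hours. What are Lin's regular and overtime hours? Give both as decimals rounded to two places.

Regular 27.05 hours, overtime 0.00 hours

Tue: 07:40–11:53 = 4 h 13 min; less 45 min break → 3 h 28 min
Wed: 11:02–16:27 = 5 h 25 min; less 45 min break → 4 h 40 min
Thu: 10:22–16:10 = 5 h 48 min; less 45 min break → 5 h 3 min
Fri: 08:33–15:53 = 7 h 20 min; less 45 min break → 6 h 35 min
Sat: 11:14–19:16 = 8 h 2 min; less 45 min break → 7 h 17 min
Tue reg 3 h 28 min / OT 0 h 0 min; Wed reg 4 h 40 min / OT 0 h 0 min; Thu reg 5 h 3 min / OT 0 h 0 min; Fri reg 6 h 35 min / OT 0 h 0 min; Sat reg 7 h 17 min / OT 0 h 0 min.
Totals: regular 27 h 3 min, overtime 0 h 0 min.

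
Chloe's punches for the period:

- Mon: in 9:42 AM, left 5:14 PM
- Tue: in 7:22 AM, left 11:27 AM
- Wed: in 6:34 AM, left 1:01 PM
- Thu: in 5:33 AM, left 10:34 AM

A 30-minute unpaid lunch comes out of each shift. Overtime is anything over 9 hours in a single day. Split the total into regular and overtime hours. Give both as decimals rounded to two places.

Mon: 9:42 AM–5:14 PM = 7 h 32 min; less 30 min break → 7 h 2 min
Tue: 7:22 AM–11:27 AM = 4 h 5 min; less 30 min break → 3 h 35 min
Wed: 6:34 AM–1:01 PM = 6 h 27 min; less 30 min break → 5 h 57 min
Thu: 5:33 AM–10:34 AM = 5 h 1 min; less 30 min break → 4 h 31 min
Mon reg 7 h 2 min / OT 0 h 0 min; Tue reg 3 h 35 min / OT 0 h 0 min; Wed reg 5 h 57 min / OT 0 h 0 min; Thu reg 4 h 31 min / OT 0 h 0 min.
Totals: regular 21 h 5 min, overtime 0 h 0 min.

Regular 21.08 hours, overtime 0.00 hours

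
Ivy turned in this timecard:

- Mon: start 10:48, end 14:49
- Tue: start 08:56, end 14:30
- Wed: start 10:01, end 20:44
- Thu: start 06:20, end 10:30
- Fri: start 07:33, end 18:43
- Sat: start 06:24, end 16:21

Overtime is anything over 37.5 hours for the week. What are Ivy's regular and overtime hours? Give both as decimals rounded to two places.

Regular 37.50 hours, overtime 8.08 hours

Mon: 10:48–14:49 = 4 h 1 min
Tue: 08:56–14:30 = 5 h 34 min
Wed: 10:01–20:44 = 10 h 43 min
Thu: 06:20–10:30 = 4 h 10 min
Fri: 07:33–18:43 = 11 h 10 min
Sat: 06:24–16:21 = 9 h 57 min
Total worked: 45 h 35 min = 45.58 h.
Threshold 37.5 h → overtime 8 h 5 min, regular 37 h 30 min.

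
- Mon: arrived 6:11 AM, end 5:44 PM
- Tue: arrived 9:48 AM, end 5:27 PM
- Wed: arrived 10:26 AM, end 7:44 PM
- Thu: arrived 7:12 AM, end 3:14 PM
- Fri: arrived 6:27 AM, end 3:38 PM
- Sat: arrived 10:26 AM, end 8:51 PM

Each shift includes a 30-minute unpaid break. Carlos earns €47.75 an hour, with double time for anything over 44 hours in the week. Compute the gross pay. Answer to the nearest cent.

€2973.23

Mon: 6:11 AM–5:44 PM = 11 h 33 min; less 30 min break → 11 h 3 min
Tue: 9:48 AM–5:27 PM = 7 h 39 min; less 30 min break → 7 h 9 min
Wed: 10:26 AM–7:44 PM = 9 h 18 min; less 30 min break → 8 h 48 min
Thu: 7:12 AM–3:14 PM = 8 h 2 min; less 30 min break → 7 h 32 min
Fri: 6:27 AM–3:38 PM = 9 h 11 min; less 30 min break → 8 h 41 min
Sat: 10:26 AM–8:51 PM = 10 h 25 min; less 30 min break → 9 h 55 min
Total worked: 53 h 8 min = 3188 min.
Regular 44 h 0 min = 2640 min at €47.75/h; overtime 9 h 8 min = 548 min at €95.50/h.
Pay = (2640 × €47.75 + 548 × €95.50) ÷ 60 = €2973.23.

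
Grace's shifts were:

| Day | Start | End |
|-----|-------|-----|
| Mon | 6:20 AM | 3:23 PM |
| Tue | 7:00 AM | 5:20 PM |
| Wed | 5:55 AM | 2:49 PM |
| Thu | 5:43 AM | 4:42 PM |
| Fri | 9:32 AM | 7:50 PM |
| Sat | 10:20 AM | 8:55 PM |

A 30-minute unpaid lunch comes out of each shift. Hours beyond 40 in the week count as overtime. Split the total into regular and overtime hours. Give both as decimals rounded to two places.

Mon: 6:20 AM–3:23 PM = 9 h 3 min; less 30 min break → 8 h 33 min
Tue: 7:00 AM–5:20 PM = 10 h 20 min; less 30 min break → 9 h 50 min
Wed: 5:55 AM–2:49 PM = 8 h 54 min; less 30 min break → 8 h 24 min
Thu: 5:43 AM–4:42 PM = 10 h 59 min; less 30 min break → 10 h 29 min
Fri: 9:32 AM–7:50 PM = 10 h 18 min; less 30 min break → 9 h 48 min
Sat: 10:20 AM–8:55 PM = 10 h 35 min; less 30 min break → 10 h 5 min
Total worked: 57 h 9 min = 57.15 h.
Threshold 40 h → overtime 17 h 9 min, regular 40 h 0 min.

Regular 40.00 hours, overtime 17.15 hours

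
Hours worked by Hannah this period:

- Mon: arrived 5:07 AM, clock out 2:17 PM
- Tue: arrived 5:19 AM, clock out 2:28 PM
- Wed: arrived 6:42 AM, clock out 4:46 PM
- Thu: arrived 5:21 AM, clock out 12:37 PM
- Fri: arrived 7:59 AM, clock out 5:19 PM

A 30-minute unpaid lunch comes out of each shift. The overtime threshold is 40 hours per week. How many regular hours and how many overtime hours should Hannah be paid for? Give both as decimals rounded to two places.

Regular 40.00 hours, overtime 2.48 hours

Mon: 5:07 AM–2:17 PM = 9 h 10 min; less 30 min break → 8 h 40 min
Tue: 5:19 AM–2:28 PM = 9 h 9 min; less 30 min break → 8 h 39 min
Wed: 6:42 AM–4:46 PM = 10 h 4 min; less 30 min break → 9 h 34 min
Thu: 5:21 AM–12:37 PM = 7 h 16 min; less 30 min break → 6 h 46 min
Fri: 7:59 AM–5:19 PM = 9 h 20 min; less 30 min break → 8 h 50 min
Total worked: 42 h 29 min = 42.48 h.
Threshold 40 h → overtime 2 h 29 min, regular 40 h 0 min.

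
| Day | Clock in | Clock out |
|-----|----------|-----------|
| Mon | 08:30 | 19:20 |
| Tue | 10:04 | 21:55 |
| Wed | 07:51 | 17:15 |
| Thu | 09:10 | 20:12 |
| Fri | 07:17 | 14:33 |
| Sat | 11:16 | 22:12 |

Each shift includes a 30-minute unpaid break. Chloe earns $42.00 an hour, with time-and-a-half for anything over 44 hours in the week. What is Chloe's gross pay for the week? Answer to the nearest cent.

Mon: 08:30–19:20 = 10 h 50 min; less 30 min break → 10 h 20 min
Tue: 10:04–21:55 = 11 h 51 min; less 30 min break → 11 h 21 min
Wed: 07:51–17:15 = 9 h 24 min; less 30 min break → 8 h 54 min
Thu: 09:10–20:12 = 11 h 2 min; less 30 min break → 10 h 32 min
Fri: 07:17–14:33 = 7 h 16 min; less 30 min break → 6 h 46 min
Sat: 11:16–22:12 = 10 h 56 min; less 30 min break → 10 h 26 min
Total worked: 58 h 19 min = 3499 min.
Regular 44 h 0 min = 2640 min at $42.00/h; overtime 14 h 19 min = 859 min at $63.00/h.
Pay = (2640 × $42.00 + 859 × $63.00) ÷ 60 = $2749.95.

$2749.95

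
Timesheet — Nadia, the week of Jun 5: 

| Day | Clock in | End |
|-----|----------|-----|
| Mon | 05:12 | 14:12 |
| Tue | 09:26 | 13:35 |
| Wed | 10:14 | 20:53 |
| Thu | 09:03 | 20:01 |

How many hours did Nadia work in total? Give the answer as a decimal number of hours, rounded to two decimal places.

Mon: 05:12–14:12 = 9 h 0 min
Tue: 09:26–13:35 = 4 h 9 min
Wed: 10:14–20:53 = 10 h 39 min
Thu: 09:03–20:01 = 10 h 58 min
Total: 9 h 0 min + 4 h 9 min + 10 h 39 min + 10 h 58 min = 34 h 46 min.

34.77 hours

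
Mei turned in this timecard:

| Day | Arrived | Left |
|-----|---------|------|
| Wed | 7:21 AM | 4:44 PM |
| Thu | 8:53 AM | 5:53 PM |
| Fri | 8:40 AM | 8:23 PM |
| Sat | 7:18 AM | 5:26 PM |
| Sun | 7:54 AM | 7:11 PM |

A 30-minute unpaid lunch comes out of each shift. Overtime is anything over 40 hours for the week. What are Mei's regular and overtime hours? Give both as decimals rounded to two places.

Regular 40.00 hours, overtime 9.02 hours

Wed: 7:21 AM–4:44 PM = 9 h 23 min; less 30 min break → 8 h 53 min
Thu: 8:53 AM–5:53 PM = 9 h 0 min; less 30 min break → 8 h 30 min
Fri: 8:40 AM–8:23 PM = 11 h 43 min; less 30 min break → 11 h 13 min
Sat: 7:18 AM–5:26 PM = 10 h 8 min; less 30 min break → 9 h 38 min
Sun: 7:54 AM–7:11 PM = 11 h 17 min; less 30 min break → 10 h 47 min
Total worked: 49 h 1 min = 49.02 h.
Threshold 40 h → overtime 9 h 1 min, regular 40 h 0 min.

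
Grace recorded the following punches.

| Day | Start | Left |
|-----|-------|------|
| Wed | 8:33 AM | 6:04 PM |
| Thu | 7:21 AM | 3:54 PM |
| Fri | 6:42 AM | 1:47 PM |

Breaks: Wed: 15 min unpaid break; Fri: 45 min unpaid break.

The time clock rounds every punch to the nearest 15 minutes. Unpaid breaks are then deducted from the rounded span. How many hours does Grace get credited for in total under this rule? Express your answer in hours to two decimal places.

Wed: in 8:33 AM→8:30 AM, out 6:04 PM→6:00 PM; 9 h 30 min − 15 min = 9 h 15 min
Thu: in 7:21 AM→7:15 AM, out 3:54 PM→4:00 PM; 8 h 45 min
Fri: in 6:42 AM→6:45 AM, out 1:47 PM→1:45 PM; 7 h 0 min − 45 min = 6 h 15 min
Total credited: 24 h 15 min.

24.25 hours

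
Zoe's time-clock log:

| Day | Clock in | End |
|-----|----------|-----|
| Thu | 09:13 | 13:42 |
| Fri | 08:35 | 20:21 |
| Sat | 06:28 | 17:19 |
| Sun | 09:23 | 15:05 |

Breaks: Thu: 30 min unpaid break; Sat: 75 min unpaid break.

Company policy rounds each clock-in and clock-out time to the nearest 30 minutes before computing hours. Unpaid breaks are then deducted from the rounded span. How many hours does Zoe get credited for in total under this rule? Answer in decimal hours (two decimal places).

Thu: in 09:13→09:00, out 13:42→13:30; 4 h 30 min − 30 min = 4 h 0 min
Fri: in 08:35→08:30, out 20:21→20:30; 12 h 0 min
Sat: in 06:28→06:30, out 17:19→17:30; 11 h 0 min − 75 min = 9 h 45 min
Sun: in 09:23→09:30, out 15:05→15:00; 5 h 30 min
Total credited: 31 h 15 min.

31.25 hours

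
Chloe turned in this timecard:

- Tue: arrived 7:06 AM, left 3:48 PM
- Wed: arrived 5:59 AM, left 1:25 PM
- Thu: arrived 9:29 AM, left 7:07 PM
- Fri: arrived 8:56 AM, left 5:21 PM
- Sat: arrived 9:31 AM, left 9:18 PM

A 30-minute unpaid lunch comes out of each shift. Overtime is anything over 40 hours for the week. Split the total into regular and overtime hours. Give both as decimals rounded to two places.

Regular 40.00 hours, overtime 3.47 hours

Tue: 7:06 AM–3:48 PM = 8 h 42 min; less 30 min break → 8 h 12 min
Wed: 5:59 AM–1:25 PM = 7 h 26 min; less 30 min break → 6 h 56 min
Thu: 9:29 AM–7:07 PM = 9 h 38 min; less 30 min break → 9 h 8 min
Fri: 8:56 AM–5:21 PM = 8 h 25 min; less 30 min break → 7 h 55 min
Sat: 9:31 AM–9:18 PM = 11 h 47 min; less 30 min break → 11 h 17 min
Total worked: 43 h 28 min = 43.47 h.
Threshold 40 h → overtime 3 h 28 min, regular 40 h 0 min.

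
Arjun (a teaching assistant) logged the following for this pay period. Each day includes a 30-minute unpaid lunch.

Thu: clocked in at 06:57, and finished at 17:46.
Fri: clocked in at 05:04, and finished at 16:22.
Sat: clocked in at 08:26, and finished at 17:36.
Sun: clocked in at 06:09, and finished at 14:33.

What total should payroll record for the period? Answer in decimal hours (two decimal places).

Thu: 06:57–17:46 = 10 h 49 min; less 30 min break → 10 h 19 min
Fri: 05:04–16:22 = 11 h 18 min; less 30 min break → 10 h 48 min
Sat: 08:26–17:36 = 9 h 10 min; less 30 min break → 8 h 40 min
Sun: 06:09–14:33 = 8 h 24 min; less 30 min break → 7 h 54 min
Total: 10 h 19 min + 10 h 48 min + 8 h 40 min + 7 h 54 min = 37 h 41 min.

37.68 hours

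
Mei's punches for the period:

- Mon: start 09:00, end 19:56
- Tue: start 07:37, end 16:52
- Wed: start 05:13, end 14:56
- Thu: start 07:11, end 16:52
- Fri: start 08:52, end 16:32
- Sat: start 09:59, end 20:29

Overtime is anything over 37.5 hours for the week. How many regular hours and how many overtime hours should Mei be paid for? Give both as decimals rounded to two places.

Regular 37.50 hours, overtime 20.25 hours

Mon: 09:00–19:56 = 10 h 56 min
Tue: 07:37–16:52 = 9 h 15 min
Wed: 05:13–14:56 = 9 h 43 min
Thu: 07:11–16:52 = 9 h 41 min
Fri: 08:52–16:32 = 7 h 40 min
Sat: 09:59–20:29 = 10 h 30 min
Total worked: 57 h 45 min = 57.75 h.
Threshold 37.5 h → overtime 20 h 15 min, regular 37 h 30 min.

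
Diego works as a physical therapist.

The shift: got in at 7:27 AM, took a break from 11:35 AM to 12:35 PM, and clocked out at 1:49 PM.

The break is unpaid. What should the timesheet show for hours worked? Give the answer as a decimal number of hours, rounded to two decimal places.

5.37 hours

The shift: 7:27 AM–1:49 PM = 6 h 22 min; less 60 min break → 5 h 22 min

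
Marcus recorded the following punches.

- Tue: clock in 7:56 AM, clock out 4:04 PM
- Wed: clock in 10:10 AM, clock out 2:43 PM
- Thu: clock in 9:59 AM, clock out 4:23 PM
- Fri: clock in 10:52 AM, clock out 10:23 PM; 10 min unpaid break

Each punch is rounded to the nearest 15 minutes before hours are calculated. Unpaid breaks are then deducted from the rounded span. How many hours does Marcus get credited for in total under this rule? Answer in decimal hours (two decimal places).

Tue: in 7:56 AM→8:00 AM, out 4:04 PM→4:00 PM; 8 h 0 min
Wed: in 10:10 AM→10:15 AM, out 2:43 PM→2:45 PM; 4 h 30 min
Thu: in 9:59 AM→10:00 AM, out 4:23 PM→4:30 PM; 6 h 30 min
Fri: in 10:52 AM→10:45 AM, out 10:23 PM→10:30 PM; 11 h 45 min − 10 min = 11 h 35 min
Total credited: 30 h 35 min.

30.58 hours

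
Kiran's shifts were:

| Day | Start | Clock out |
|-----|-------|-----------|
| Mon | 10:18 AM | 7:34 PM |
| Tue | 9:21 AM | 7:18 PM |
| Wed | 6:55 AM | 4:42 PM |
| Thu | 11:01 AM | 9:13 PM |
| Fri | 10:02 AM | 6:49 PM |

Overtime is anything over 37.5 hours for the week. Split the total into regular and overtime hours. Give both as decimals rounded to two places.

Mon: 10:18 AM–7:34 PM = 9 h 16 min
Tue: 9:21 AM–7:18 PM = 9 h 57 min
Wed: 6:55 AM–4:42 PM = 9 h 47 min
Thu: 11:01 AM–9:13 PM = 10 h 12 min
Fri: 10:02 AM–6:49 PM = 8 h 47 min
Total worked: 47 h 59 min = 47.98 h.
Threshold 37.5 h → overtime 10 h 29 min, regular 37 h 30 min.

Regular 37.50 hours, overtime 10.48 hours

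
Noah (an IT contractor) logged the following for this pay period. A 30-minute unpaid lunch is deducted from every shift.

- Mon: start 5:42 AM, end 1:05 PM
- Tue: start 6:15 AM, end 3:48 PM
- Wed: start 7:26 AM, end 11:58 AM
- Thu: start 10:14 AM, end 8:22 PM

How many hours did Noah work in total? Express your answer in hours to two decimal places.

29.60 hours

Mon: 5:42 AM–1:05 PM = 7 h 23 min; less 30 min break → 6 h 53 min
Tue: 6:15 AM–3:48 PM = 9 h 33 min; less 30 min break → 9 h 3 min
Wed: 7:26 AM–11:58 AM = 4 h 32 min; less 30 min break → 4 h 2 min
Thu: 10:14 AM–8:22 PM = 10 h 8 min; less 30 min break → 9 h 38 min
Total: 6 h 53 min + 9 h 3 min + 4 h 2 min + 9 h 38 min = 29 h 36 min.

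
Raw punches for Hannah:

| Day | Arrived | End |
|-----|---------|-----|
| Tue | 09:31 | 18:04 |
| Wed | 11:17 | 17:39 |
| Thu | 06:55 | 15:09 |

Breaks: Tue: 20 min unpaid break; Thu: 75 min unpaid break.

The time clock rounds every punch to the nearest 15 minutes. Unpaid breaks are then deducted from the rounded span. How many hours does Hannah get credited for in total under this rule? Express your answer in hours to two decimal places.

21.67 hours

Tue: in 09:31→09:30, out 18:04→18:00; 8 h 30 min − 20 min = 8 h 10 min
Wed: in 11:17→11:15, out 17:39→17:45; 6 h 30 min
Thu: in 06:55→07:00, out 15:09→15:15; 8 h 15 min − 75 min = 7 h 0 min
Total credited: 21 h 40 min.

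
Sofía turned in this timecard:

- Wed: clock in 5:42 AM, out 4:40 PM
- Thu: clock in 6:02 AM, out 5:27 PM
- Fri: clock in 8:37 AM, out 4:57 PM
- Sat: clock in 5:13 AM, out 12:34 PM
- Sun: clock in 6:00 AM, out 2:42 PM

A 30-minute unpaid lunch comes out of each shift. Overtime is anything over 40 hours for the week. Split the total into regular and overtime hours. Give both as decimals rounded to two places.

Wed: 5:42 AM–4:40 PM = 10 h 58 min; less 30 min break → 10 h 28 min
Thu: 6:02 AM–5:27 PM = 11 h 25 min; less 30 min break → 10 h 55 min
Fri: 8:37 AM–4:57 PM = 8 h 20 min; less 30 min break → 7 h 50 min
Sat: 5:13 AM–12:34 PM = 7 h 21 min; less 30 min break → 6 h 51 min
Sun: 6:00 AM–2:42 PM = 8 h 42 min; less 30 min break → 8 h 12 min
Total worked: 44 h 16 min = 44.27 h.
Threshold 40 h → overtime 4 h 16 min, regular 40 h 0 min.

Regular 40.00 hours, overtime 4.27 hours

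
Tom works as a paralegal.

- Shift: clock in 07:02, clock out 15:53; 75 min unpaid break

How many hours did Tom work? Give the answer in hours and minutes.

7 h 36 min

Shift: 07:02–15:53 = 8 h 51 min; less 75 min break → 7 h 36 min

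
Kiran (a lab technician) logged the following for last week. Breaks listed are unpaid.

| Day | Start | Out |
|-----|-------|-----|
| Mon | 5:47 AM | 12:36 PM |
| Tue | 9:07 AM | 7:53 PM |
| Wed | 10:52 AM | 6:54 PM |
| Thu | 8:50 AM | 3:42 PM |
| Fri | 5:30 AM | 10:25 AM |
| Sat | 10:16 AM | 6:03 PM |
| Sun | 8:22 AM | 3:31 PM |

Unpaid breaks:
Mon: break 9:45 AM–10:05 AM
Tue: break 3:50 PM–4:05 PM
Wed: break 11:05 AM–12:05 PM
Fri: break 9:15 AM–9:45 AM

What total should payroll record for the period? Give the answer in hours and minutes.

50 h 15 min

Mon: 5:47 AM–12:36 PM = 6 h 49 min; less 20 min break → 6 h 29 min
Tue: 9:07 AM–7:53 PM = 10 h 46 min; less 15 min break → 10 h 31 min
Wed: 10:52 AM–6:54 PM = 8 h 2 min; less 60 min break → 7 h 2 min
Thu: 8:50 AM–3:42 PM = 6 h 52 min
Fri: 5:30 AM–10:25 AM = 4 h 55 min; less 30 min break → 4 h 25 min
Sat: 10:16 AM–6:03 PM = 7 h 47 min
Sun: 8:22 AM–3:31 PM = 7 h 9 min
Total: 6 h 29 min + 10 h 31 min + 7 h 2 min + 6 h 52 min + 4 h 25 min + 7 h 47 min + 7 h 9 min = 50 h 15 min.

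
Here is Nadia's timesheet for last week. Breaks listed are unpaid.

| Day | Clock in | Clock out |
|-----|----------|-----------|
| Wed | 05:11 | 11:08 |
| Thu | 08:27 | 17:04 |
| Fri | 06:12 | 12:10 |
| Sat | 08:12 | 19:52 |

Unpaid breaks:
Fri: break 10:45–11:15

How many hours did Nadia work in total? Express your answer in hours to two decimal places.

31.70 hours

Wed: 05:11–11:08 = 5 h 57 min
Thu: 08:27–17:04 = 8 h 37 min
Fri: 06:12–12:10 = 5 h 58 min; less 30 min break → 5 h 28 min
Sat: 08:12–19:52 = 11 h 40 min
Total: 5 h 57 min + 8 h 37 min + 5 h 28 min + 11 h 40 min = 31 h 42 min.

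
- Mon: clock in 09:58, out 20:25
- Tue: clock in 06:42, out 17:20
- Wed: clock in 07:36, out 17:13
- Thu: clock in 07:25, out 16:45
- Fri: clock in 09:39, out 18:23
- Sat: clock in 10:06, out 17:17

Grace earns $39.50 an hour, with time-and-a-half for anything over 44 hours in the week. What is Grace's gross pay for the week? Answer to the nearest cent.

$2446.04

Mon: 09:58–20:25 = 10 h 27 min
Tue: 06:42–17:20 = 10 h 38 min
Wed: 07:36–17:13 = 9 h 37 min
Thu: 07:25–16:45 = 9 h 20 min
Fri: 09:39–18:23 = 8 h 44 min
Sat: 10:06–17:17 = 7 h 11 min
Total worked: 55 h 57 min = 3357 min.
Regular 44 h 0 min = 2640 min at $39.50/h; overtime 11 h 57 min = 717 min at $59.25/h.
Pay = (2640 × $39.50 + 717 × $59.25) ÷ 60 = $2446.04.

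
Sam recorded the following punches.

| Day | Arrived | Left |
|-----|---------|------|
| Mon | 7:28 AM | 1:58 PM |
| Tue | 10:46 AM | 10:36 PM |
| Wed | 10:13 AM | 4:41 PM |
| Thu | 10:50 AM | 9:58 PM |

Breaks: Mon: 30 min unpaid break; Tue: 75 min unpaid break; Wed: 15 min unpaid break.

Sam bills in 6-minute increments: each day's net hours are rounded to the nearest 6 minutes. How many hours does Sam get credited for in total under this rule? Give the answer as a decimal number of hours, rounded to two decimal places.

33.90 hours

Mon: 7:28 AM–1:58 PM = 6 h 30 min − 30 min = 6 h 0 min → rounds to 6 h 0 min
Tue: 10:46 AM–10:36 PM = 11 h 50 min − 75 min = 10 h 35 min → rounds to 10 h 36 min
Wed: 10:13 AM–4:41 PM = 6 h 28 min − 15 min = 6 h 13 min → rounds to 6 h 12 min
Thu: 10:50 AM–9:58 PM = 11 h 8 min → rounds to 11 h 6 min
Total credited: 33 h 54 min.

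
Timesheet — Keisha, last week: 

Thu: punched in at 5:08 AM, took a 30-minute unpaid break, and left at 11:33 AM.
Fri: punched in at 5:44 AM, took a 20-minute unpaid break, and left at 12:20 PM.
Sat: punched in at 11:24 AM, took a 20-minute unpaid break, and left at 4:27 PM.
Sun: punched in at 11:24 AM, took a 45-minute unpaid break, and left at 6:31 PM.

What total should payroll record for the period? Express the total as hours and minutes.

23 h 16 min

Thu: 5:08 AM–11:33 AM = 6 h 25 min; less 30 min break → 5 h 55 min
Fri: 5:44 AM–12:20 PM = 6 h 36 min; less 20 min break → 6 h 16 min
Sat: 11:24 AM–4:27 PM = 5 h 3 min; less 20 min break → 4 h 43 min
Sun: 11:24 AM–6:31 PM = 7 h 7 min; less 45 min break → 6 h 22 min
Total: 5 h 55 min + 6 h 16 min + 4 h 43 min + 6 h 22 min = 23 h 16 min.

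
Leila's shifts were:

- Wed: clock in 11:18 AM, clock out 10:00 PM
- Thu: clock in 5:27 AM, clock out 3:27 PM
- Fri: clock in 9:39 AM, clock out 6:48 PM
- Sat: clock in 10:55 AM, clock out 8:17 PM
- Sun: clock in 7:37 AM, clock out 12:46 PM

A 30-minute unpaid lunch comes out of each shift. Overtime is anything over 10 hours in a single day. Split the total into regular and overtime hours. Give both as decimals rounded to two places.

Regular 41.67 hours, overtime 0.20 hours

Wed: 11:18 AM–10:00 PM = 10 h 42 min; less 30 min break → 10 h 12 min
Thu: 5:27 AM–3:27 PM = 10 h 0 min; less 30 min break → 9 h 30 min
Fri: 9:39 AM–6:48 PM = 9 h 9 min; less 30 min break → 8 h 39 min
Sat: 10:55 AM–8:17 PM = 9 h 22 min; less 30 min break → 8 h 52 min
Sun: 7:37 AM–12:46 PM = 5 h 9 min; less 30 min break → 4 h 39 min
Wed reg 10 h 0 min / OT 0 h 12 min; Thu reg 9 h 30 min / OT 0 h 0 min; Fri reg 8 h 39 min / OT 0 h 0 min; Sat reg 8 h 52 min / OT 0 h 0 min; Sun reg 4 h 39 min / OT 0 h 0 min.
Totals: regular 41 h 40 min, overtime 0 h 12 min.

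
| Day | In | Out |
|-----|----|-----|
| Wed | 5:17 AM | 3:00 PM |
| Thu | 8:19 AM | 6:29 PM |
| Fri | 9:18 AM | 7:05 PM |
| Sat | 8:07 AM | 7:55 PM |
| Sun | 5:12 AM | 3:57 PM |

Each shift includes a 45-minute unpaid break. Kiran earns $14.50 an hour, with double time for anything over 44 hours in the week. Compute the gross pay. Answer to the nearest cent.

Wed: 5:17 AM–3:00 PM = 9 h 43 min; less 45 min break → 8 h 58 min
Thu: 8:19 AM–6:29 PM = 10 h 10 min; less 45 min break → 9 h 25 min
Fri: 9:18 AM–7:05 PM = 9 h 47 min; less 45 min break → 9 h 2 min
Sat: 8:07 AM–7:55 PM = 11 h 48 min; less 45 min break → 11 h 3 min
Sun: 5:12 AM–3:57 PM = 10 h 45 min; less 45 min break → 10 h 0 min
Total worked: 48 h 28 min = 2908 min.
Regular 44 h 0 min = 2640 min at $14.50/h; overtime 4 h 28 min = 268 min at $29.00/h.
Pay = (2640 × $14.50 + 268 × $29.00) ÷ 60 = $767.53.

$767.53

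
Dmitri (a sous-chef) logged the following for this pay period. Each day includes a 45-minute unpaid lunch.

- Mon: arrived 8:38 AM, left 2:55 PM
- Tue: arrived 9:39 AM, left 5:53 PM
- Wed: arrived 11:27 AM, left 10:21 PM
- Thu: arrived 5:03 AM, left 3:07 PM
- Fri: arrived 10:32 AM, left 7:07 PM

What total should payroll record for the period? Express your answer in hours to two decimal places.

Mon: 8:38 AM–2:55 PM = 6 h 17 min; less 45 min break → 5 h 32 min
Tue: 9:39 AM–5:53 PM = 8 h 14 min; less 45 min break → 7 h 29 min
Wed: 11:27 AM–10:21 PM = 10 h 54 min; less 45 min break → 10 h 9 min
Thu: 5:03 AM–3:07 PM = 10 h 4 min; less 45 min break → 9 h 19 min
Fri: 10:32 AM–7:07 PM = 8 h 35 min; less 45 min break → 7 h 50 min
Total: 5 h 32 min + 7 h 29 min + 10 h 9 min + 9 h 19 min + 7 h 50 min = 40 h 19 min.

40.32 hours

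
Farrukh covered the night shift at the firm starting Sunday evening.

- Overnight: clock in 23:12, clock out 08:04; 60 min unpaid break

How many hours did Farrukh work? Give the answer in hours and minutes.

Overnight: 23:12 → midnight = 0 h 48 min; midnight → 08:04 = 8 h 4 min; span 8 h 52 min; less 60 min break → 7 h 52 min

7 h 52 min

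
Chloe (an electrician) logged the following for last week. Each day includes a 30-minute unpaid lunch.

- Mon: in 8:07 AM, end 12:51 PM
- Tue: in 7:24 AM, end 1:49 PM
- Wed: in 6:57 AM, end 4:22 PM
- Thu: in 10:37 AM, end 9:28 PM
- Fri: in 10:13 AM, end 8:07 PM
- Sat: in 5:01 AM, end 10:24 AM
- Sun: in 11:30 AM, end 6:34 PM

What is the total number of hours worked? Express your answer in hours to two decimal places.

Mon: 8:07 AM–12:51 PM = 4 h 44 min; less 30 min break → 4 h 14 min
Tue: 7:24 AM–1:49 PM = 6 h 25 min; less 30 min break → 5 h 55 min
Wed: 6:57 AM–4:22 PM = 9 h 25 min; less 30 min break → 8 h 55 min
Thu: 10:37 AM–9:28 PM = 10 h 51 min; less 30 min break → 10 h 21 min
Fri: 10:13 AM–8:07 PM = 9 h 54 min; less 30 min break → 9 h 24 min
Sat: 5:01 AM–10:24 AM = 5 h 23 min; less 30 min break → 4 h 53 min
Sun: 11:30 AM–6:34 PM = 7 h 4 min; less 30 min break → 6 h 34 min
Total: 4 h 14 min + 5 h 55 min + 8 h 55 min + 10 h 21 min + 9 h 24 min + 4 h 53 min + 6 h 34 min = 50 h 16 min.

50.27 hours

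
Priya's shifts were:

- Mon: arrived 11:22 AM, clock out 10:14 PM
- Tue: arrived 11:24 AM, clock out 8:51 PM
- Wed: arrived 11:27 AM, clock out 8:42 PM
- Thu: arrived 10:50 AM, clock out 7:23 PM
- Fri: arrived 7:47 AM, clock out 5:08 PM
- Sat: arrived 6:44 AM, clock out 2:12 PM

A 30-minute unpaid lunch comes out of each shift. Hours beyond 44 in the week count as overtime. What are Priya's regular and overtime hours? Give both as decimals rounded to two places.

Regular 44.00 hours, overtime 7.93 hours

Mon: 11:22 AM–10:14 PM = 10 h 52 min; less 30 min break → 10 h 22 min
Tue: 11:24 AM–8:51 PM = 9 h 27 min; less 30 min break → 8 h 57 min
Wed: 11:27 AM–8:42 PM = 9 h 15 min; less 30 min break → 8 h 45 min
Thu: 10:50 AM–7:23 PM = 8 h 33 min; less 30 min break → 8 h 3 min
Fri: 7:47 AM–5:08 PM = 9 h 21 min; less 30 min break → 8 h 51 min
Sat: 6:44 AM–2:12 PM = 7 h 28 min; less 30 min break → 6 h 58 min
Total worked: 51 h 56 min = 51.93 h.
Threshold 44 h → overtime 7 h 56 min, regular 44 h 0 min.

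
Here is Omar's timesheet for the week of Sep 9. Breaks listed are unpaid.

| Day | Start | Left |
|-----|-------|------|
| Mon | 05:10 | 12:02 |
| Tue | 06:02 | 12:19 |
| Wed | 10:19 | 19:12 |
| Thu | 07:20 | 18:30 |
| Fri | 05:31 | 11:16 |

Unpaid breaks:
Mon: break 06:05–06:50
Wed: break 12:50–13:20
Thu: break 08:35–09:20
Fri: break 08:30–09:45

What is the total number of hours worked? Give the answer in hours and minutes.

35 h 42 min

Mon: 05:10–12:02 = 6 h 52 min; less 45 min break → 6 h 7 min
Tue: 06:02–12:19 = 6 h 17 min
Wed: 10:19–19:12 = 8 h 53 min; less 30 min break → 8 h 23 min
Thu: 07:20–18:30 = 11 h 10 min; less 45 min break → 10 h 25 min
Fri: 05:31–11:16 = 5 h 45 min; less 75 min break → 4 h 30 min
Total: 6 h 7 min + 6 h 17 min + 8 h 23 min + 10 h 25 min + 4 h 30 min = 35 h 42 min.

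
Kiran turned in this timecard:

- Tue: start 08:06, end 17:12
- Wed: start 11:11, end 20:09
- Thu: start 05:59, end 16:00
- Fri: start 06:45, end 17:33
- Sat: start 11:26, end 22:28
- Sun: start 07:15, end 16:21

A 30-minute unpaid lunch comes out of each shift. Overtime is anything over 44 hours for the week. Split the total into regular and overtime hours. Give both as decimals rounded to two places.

Regular 44.00 hours, overtime 12.02 hours

Tue: 08:06–17:12 = 9 h 6 min; less 30 min break → 8 h 36 min
Wed: 11:11–20:09 = 8 h 58 min; less 30 min break → 8 h 28 min
Thu: 05:59–16:00 = 10 h 1 min; less 30 min break → 9 h 31 min
Fri: 06:45–17:33 = 10 h 48 min; less 30 min break → 10 h 18 min
Sat: 11:26–22:28 = 11 h 2 min; less 30 min break → 10 h 32 min
Sun: 07:15–16:21 = 9 h 6 min; less 30 min break → 8 h 36 min
Total worked: 56 h 1 min = 56.02 h.
Threshold 44 h → overtime 12 h 1 min, regular 44 h 0 min.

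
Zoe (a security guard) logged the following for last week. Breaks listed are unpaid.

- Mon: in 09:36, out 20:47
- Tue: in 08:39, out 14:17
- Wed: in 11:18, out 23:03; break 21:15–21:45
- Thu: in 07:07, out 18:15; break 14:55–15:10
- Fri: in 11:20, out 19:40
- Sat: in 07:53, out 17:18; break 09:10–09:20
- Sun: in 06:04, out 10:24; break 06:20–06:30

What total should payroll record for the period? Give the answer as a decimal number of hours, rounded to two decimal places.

Mon: 09:36–20:47 = 11 h 11 min
Tue: 08:39–14:17 = 5 h 38 min
Wed: 11:18–23:03 = 11 h 45 min; less 30 min break → 11 h 15 min
Thu: 07:07–18:15 = 11 h 8 min; less 15 min break → 10 h 53 min
Fri: 11:20–19:40 = 8 h 20 min
Sat: 07:53–17:18 = 9 h 25 min; less 10 min break → 9 h 15 min
Sun: 06:04–10:24 = 4 h 20 min; less 10 min break → 4 h 10 min
Total: 11 h 11 min + 5 h 38 min + 11 h 15 min + 10 h 53 min + 8 h 20 min + 9 h 15 min + 4 h 10 min = 60 h 42 min.

60.70 hours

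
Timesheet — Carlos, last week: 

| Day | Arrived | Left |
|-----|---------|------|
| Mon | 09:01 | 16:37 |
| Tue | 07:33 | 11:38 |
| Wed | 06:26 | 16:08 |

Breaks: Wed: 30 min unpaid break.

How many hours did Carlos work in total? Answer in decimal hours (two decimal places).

Mon: 09:01–16:37 = 7 h 36 min
Tue: 07:33–11:38 = 4 h 5 min
Wed: 06:26–16:08 = 9 h 42 min; less 30 min break → 9 h 12 min
Total: 7 h 36 min + 4 h 5 min + 9 h 12 min = 20 h 53 min.

20.88 hours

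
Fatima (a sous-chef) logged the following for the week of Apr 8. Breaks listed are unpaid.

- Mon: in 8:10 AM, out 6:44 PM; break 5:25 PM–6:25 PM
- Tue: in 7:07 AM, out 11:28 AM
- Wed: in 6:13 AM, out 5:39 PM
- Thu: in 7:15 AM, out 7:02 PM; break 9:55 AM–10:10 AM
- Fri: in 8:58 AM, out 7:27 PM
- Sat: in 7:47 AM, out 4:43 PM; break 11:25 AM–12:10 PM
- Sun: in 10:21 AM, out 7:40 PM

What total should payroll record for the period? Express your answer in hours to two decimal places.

64.87 hours

Mon: 8:10 AM–6:44 PM = 10 h 34 min; less 60 min break → 9 h 34 min
Tue: 7:07 AM–11:28 AM = 4 h 21 min
Wed: 6:13 AM–5:39 PM = 11 h 26 min
Thu: 7:15 AM–7:02 PM = 11 h 47 min; less 15 min break → 11 h 32 min
Fri: 8:58 AM–7:27 PM = 10 h 29 min
Sat: 7:47 AM–4:43 PM = 8 h 56 min; less 45 min break → 8 h 11 min
Sun: 10:21 AM–7:40 PM = 9 h 19 min
Total: 9 h 34 min + 4 h 21 min + 11 h 26 min + 11 h 32 min + 10 h 29 min + 8 h 11 min + 9 h 19 min = 64 h 52 min.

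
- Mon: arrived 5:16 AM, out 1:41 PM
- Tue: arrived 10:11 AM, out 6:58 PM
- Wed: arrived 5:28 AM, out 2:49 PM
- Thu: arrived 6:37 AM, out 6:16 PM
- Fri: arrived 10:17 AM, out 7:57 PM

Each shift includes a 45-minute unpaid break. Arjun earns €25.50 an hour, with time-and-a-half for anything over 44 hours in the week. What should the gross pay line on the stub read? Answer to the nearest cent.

Mon: 5:16 AM–1:41 PM = 8 h 25 min; less 45 min break → 7 h 40 min
Tue: 10:11 AM–6:58 PM = 8 h 47 min; less 45 min break → 8 h 2 min
Wed: 5:28 AM–2:49 PM = 9 h 21 min; less 45 min break → 8 h 36 min
Thu: 6:37 AM–6:16 PM = 11 h 39 min; less 45 min break → 10 h 54 min
Fri: 10:17 AM–7:57 PM = 9 h 40 min; less 45 min break → 8 h 55 min
Total worked: 44 h 7 min = 2647 min.
Regular 44 h 0 min = 2640 min at €25.50/h; overtime 0 h 7 min = 7 min at €38.25/h.
Pay = (2640 × €25.50 + 7 × €38.25) ÷ 60 = €1126.46.

€1126.46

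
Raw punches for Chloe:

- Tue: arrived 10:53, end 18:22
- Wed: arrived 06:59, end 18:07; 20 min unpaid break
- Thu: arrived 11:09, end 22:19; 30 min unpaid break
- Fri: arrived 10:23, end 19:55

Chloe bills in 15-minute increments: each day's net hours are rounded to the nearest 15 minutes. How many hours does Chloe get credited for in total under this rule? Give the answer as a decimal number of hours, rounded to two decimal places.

Tue: 10:53–18:22 = 7 h 29 min → rounds to 7 h 30 min
Wed: 06:59–18:07 = 11 h 8 min − 20 min = 10 h 48 min → rounds to 10 h 45 min
Thu: 11:09–22:19 = 11 h 10 min − 30 min = 10 h 40 min → rounds to 10 h 45 min
Fri: 10:23–19:55 = 9 h 32 min → rounds to 9 h 30 min
Total credited: 38 h 30 min.

38.50 hours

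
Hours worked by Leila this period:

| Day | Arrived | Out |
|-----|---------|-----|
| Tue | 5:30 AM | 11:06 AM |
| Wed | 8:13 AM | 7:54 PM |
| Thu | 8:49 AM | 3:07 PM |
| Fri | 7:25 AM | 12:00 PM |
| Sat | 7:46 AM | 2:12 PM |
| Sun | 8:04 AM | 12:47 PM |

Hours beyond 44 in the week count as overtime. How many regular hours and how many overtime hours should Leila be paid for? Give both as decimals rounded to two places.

Tue: 5:30 AM–11:06 AM = 5 h 36 min
Wed: 8:13 AM–7:54 PM = 11 h 41 min
Thu: 8:49 AM–3:07 PM = 6 h 18 min
Fri: 7:25 AM–12:00 PM = 4 h 35 min
Sat: 7:46 AM–2:12 PM = 6 h 26 min
Sun: 8:04 AM–12:47 PM = 4 h 43 min
Total worked: 39 h 19 min = 39.32 h.
Threshold 44 h → overtime 0 h 0 min, regular 39 h 19 min.

Regular 39.32 hours, overtime 0.00 hours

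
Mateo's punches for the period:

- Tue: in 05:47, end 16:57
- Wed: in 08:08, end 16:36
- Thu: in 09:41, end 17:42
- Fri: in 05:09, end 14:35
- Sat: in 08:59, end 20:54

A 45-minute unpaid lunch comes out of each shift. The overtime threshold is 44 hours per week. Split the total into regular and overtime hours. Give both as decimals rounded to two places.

Tue: 05:47–16:57 = 11 h 10 min; less 45 min break → 10 h 25 min
Wed: 08:08–16:36 = 8 h 28 min; less 45 min break → 7 h 43 min
Thu: 09:41–17:42 = 8 h 1 min; less 45 min break → 7 h 16 min
Fri: 05:09–14:35 = 9 h 26 min; less 45 min break → 8 h 41 min
Sat: 08:59–20:54 = 11 h 55 min; less 45 min break → 11 h 10 min
Total worked: 45 h 15 min = 45.25 h.
Threshold 44 h → overtime 1 h 15 min, regular 44 h 0 min.

Regular 44.00 hours, overtime 1.25 hours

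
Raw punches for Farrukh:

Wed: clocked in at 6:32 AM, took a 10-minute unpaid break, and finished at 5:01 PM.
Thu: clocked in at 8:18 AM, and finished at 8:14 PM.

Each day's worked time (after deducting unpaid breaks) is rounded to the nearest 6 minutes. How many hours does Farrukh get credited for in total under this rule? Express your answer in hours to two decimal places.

Wed: 6:32 AM–5:01 PM = 10 h 29 min − 10 min = 10 h 19 min → rounds to 10 h 18 min
Thu: 8:18 AM–8:14 PM = 11 h 56 min → rounds to 11 h 54 min
Total credited: 22 h 12 min.

22.20 hours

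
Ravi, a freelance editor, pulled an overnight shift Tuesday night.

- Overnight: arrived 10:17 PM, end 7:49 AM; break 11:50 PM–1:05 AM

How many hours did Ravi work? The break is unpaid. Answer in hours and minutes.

Overnight: 10:17 PM → midnight = 1 h 43 min; midnight → 7:49 AM = 7 h 49 min; span 9 h 32 min; less 75 min break → 8 h 17 min

8 h 17 min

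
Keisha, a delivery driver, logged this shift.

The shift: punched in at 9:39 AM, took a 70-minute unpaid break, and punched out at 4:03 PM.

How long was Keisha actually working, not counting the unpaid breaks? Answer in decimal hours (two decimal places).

The shift: 9:39 AM–4:03 PM = 6 h 24 min; less 70 min break → 5 h 14 min

5.23 hours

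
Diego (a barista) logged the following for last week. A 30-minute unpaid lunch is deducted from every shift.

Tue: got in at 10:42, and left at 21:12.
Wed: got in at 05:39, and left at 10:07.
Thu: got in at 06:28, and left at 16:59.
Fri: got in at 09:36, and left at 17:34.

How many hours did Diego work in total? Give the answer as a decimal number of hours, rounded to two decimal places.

Tue: 10:42–21:12 = 10 h 30 min; less 30 min break → 10 h 0 min
Wed: 05:39–10:07 = 4 h 28 min; less 30 min break → 3 h 58 min
Thu: 06:28–16:59 = 10 h 31 min; less 30 min break → 10 h 1 min
Fri: 09:36–17:34 = 7 h 58 min; less 30 min break → 7 h 28 min
Total: 10 h 0 min + 3 h 58 min + 10 h 1 min + 7 h 28 min = 31 h 27 min.

31.45 hours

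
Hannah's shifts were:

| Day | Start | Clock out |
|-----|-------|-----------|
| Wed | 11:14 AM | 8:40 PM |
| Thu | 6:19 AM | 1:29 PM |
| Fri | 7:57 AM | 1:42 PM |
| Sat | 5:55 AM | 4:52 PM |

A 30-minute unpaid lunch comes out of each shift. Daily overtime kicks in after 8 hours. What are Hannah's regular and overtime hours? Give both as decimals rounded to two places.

Wed: 11:14 AM–8:40 PM = 9 h 26 min; less 30 min break → 8 h 56 min
Thu: 6:19 AM–1:29 PM = 7 h 10 min; less 30 min break → 6 h 40 min
Fri: 7:57 AM–1:42 PM = 5 h 45 min; less 30 min break → 5 h 15 min
Sat: 5:55 AM–4:52 PM = 10 h 57 min; less 30 min break → 10 h 27 min
Wed reg 8 h 0 min / OT 0 h 56 min; Thu reg 6 h 40 min / OT 0 h 0 min; Fri reg 5 h 15 min / OT 0 h 0 min; Sat reg 8 h 0 min / OT 2 h 27 min.
Totals: regular 27 h 55 min, overtime 3 h 23 min.

Regular 27.92 hours, overtime 3.38 hours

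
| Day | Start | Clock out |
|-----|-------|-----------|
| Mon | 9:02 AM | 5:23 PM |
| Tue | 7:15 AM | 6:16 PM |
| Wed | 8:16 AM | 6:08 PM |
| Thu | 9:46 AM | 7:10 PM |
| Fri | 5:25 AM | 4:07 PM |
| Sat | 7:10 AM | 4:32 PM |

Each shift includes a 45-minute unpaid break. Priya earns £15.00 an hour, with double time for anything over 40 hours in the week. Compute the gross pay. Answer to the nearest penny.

Mon: 9:02 AM–5:23 PM = 8 h 21 min; less 45 min break → 7 h 36 min
Tue: 7:15 AM–6:16 PM = 11 h 1 min; less 45 min break → 10 h 16 min
Wed: 8:16 AM–6:08 PM = 9 h 52 min; less 45 min break → 9 h 7 min
Thu: 9:46 AM–7:10 PM = 9 h 24 min; less 45 min break → 8 h 39 min
Fri: 5:25 AM–4:07 PM = 10 h 42 min; less 45 min break → 9 h 57 min
Sat: 7:10 AM–4:32 PM = 9 h 22 min; less 45 min break → 8 h 37 min
Total worked: 54 h 12 min = 3252 min.
Regular 40 h 0 min = 2400 min at £15.00/h; overtime 14 h 12 min = 852 min at £30.00/h.
Pay = (2400 × £15.00 + 852 × £30.00) ÷ 60 = £1026.00.

£1026.00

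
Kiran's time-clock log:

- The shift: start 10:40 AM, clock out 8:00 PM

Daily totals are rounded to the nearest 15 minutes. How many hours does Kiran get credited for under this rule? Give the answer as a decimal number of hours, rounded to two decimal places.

9.25 hours

The shift: 10:40 AM–8:00 PM = 9 h 20 min → rounds to 9 h 15 min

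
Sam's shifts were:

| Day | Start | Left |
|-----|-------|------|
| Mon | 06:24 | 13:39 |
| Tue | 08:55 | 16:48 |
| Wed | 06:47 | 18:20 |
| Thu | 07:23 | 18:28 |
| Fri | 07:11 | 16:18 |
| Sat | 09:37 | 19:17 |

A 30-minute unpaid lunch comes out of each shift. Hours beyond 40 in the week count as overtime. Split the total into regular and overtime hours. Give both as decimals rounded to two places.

Mon: 06:24–13:39 = 7 h 15 min; less 30 min break → 6 h 45 min
Tue: 08:55–16:48 = 7 h 53 min; less 30 min break → 7 h 23 min
Wed: 06:47–18:20 = 11 h 33 min; less 30 min break → 11 h 3 min
Thu: 07:23–18:28 = 11 h 5 min; less 30 min break → 10 h 35 min
Fri: 07:11–16:18 = 9 h 7 min; less 30 min break → 8 h 37 min
Sat: 09:37–19:17 = 9 h 40 min; less 30 min break → 9 h 10 min
Total worked: 53 h 33 min = 53.55 h.
Threshold 40 h → overtime 13 h 33 min, regular 40 h 0 min.

Regular 40.00 hours, overtime 13.55 hours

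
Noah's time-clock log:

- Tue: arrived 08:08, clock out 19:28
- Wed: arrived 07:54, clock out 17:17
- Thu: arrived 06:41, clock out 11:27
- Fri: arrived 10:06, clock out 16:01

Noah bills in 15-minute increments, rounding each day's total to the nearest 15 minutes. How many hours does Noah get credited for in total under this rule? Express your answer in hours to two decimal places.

31.50 hours

Tue: 08:08–19:28 = 11 h 20 min → rounds to 11 h 15 min
Wed: 07:54–17:17 = 9 h 23 min → rounds to 9 h 30 min
Thu: 06:41–11:27 = 4 h 46 min → rounds to 4 h 45 min
Fri: 10:06–16:01 = 5 h 55 min → rounds to 6 h 0 min
Total credited: 31 h 30 min.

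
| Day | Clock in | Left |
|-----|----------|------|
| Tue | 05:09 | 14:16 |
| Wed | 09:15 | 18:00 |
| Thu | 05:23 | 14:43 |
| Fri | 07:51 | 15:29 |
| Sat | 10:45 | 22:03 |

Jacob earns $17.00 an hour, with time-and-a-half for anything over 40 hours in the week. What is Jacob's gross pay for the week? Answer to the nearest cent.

$836.40

Tue: 05:09–14:16 = 9 h 7 min
Wed: 09:15–18:00 = 8 h 45 min
Thu: 05:23–14:43 = 9 h 20 min
Fri: 07:51–15:29 = 7 h 38 min
Sat: 10:45–22:03 = 11 h 18 min
Total worked: 46 h 8 min = 2768 min.
Regular 40 h 0 min = 2400 min at $17.00/h; overtime 6 h 8 min = 368 min at $25.50/h.
Pay = (2400 × $17.00 + 368 × $25.50) ÷ 60 = $836.40.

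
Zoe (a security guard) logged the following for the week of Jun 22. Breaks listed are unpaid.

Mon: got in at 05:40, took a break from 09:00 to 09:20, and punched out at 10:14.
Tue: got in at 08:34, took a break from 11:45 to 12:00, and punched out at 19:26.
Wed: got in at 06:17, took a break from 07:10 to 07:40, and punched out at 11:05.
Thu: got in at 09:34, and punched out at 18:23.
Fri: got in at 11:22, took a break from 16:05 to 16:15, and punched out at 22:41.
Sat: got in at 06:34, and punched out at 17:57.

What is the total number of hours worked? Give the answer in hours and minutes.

Mon: 05:40–10:14 = 4 h 34 min; less 20 min break → 4 h 14 min
Tue: 08:34–19:26 = 10 h 52 min; less 15 min break → 10 h 37 min
Wed: 06:17–11:05 = 4 h 48 min; less 30 min break → 4 h 18 min
Thu: 09:34–18:23 = 8 h 49 min
Fri: 11:22–22:41 = 11 h 19 min; less 10 min break → 11 h 9 min
Sat: 06:34–17:57 = 11 h 23 min
Total: 4 h 14 min + 10 h 37 min + 4 h 18 min + 8 h 49 min + 11 h 9 min + 11 h 23 min = 50 h 30 min.

50 h 30 min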